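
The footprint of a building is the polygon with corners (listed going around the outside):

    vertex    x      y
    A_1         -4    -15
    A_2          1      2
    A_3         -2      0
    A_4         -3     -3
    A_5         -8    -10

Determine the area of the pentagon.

Apply the shoelace formula: 2A = Σ (x_i·y_{i+1} − x_{i+1}·y_i), indices taken mod 5.
Σ = (7) + (4) + (6) + (6) + (80) = 103
Area = |Σ|/2 = 51.5.

51.5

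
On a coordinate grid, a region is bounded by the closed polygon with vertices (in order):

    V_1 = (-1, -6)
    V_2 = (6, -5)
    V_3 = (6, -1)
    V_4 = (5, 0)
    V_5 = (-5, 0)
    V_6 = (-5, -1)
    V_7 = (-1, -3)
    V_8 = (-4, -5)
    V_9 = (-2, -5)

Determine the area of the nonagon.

49.5

Apply the shoelace (surveyor's) formula: 2A = Σ (x_i·y_{i+1} − x_{i+1}·y_i), indices taken mod 9.
Σ = (41) + (24) + (5) + (0) + (5) + (14) + (-7) + (10) + (7) = 99
Area = |Σ|/2 = 49.5.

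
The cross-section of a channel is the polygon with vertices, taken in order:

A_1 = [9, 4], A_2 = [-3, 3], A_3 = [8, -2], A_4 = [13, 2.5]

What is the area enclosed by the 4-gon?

Apply the shoelace (surveyor's) formula: 2A = Σ (x_i·y_{i+1} − x_{i+1}·y_i), indices taken mod 4.
Cross-terms: 39, -18, 46, 29.5  ⇒  Σ = 96.5
Area = |Σ|/2 = 48.25.

48.25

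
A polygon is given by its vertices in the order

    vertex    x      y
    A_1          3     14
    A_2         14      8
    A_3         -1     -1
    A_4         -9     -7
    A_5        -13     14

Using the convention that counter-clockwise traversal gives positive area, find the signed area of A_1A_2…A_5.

-310.5

A_1→A_2: (3)(8) − (14)(14) = -172
A_2→A_3: (14)(-1) − (-1)(8) = -6
A_3→A_4: (-1)(-7) − (-9)(-1) = -2
A_4→A_5: (-9)(14) − (-13)(-7) = -217
A_5→A_1: (-13)(14) − (3)(14) = -224
Σ = -621
Signed area = Σ/2 = -310.5 (negative ⇒ clockwise traversal).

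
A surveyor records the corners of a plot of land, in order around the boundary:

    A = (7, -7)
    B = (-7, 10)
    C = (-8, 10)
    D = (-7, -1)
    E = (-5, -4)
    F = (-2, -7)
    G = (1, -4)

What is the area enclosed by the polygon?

Σ = (21) + (10) + (78) + (23) + (27) + (15) + (21) = 195
Area = |Σ|/2 = 97.5.

97.5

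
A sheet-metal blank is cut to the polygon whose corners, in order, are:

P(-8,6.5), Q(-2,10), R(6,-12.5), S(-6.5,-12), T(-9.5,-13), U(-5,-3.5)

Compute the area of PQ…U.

P→Q: (-8)(10) − (-2)(6.5) = -67
Q→R: (-2)(-12.5) − (6)(10) = -35
R→S: (6)(-12) − (-6.5)(-12.5) = -153.25
S→T: (-6.5)(-13) − (-9.5)(-12) = -29.5
T→U: (-9.5)(-3.5) − (-5)(-13) = -31.75
U→P: (-5)(6.5) − (-8)(-3.5) = -60.5
Σ = -377
Area = |Σ|/2 = 188.5.

188.5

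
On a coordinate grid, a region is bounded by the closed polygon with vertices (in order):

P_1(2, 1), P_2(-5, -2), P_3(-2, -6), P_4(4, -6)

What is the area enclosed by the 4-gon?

Apply the shoelace (surveyor's) formula: 2A = Σ (x_i·y_{i+1} − x_{i+1}·y_i), indices taken mod 4.
Σ = (1) + (26) + (36) + (16) = 79
Area = |Σ|/2 = 39.5.

39.5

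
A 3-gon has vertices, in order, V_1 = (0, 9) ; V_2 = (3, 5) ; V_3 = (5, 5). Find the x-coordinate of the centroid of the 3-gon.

Apply Gauss's area formula. First the cross-terms c_i = x_i·y_{i+1} − x_{i+1}·y_i:
  -27, -10, 45  ⇒  2A = 8, A = 4.
Then Σ (x_i + x_{i+1})·c_i = 64, so x̄ = 64 / (6·4) = 8/3.

8/3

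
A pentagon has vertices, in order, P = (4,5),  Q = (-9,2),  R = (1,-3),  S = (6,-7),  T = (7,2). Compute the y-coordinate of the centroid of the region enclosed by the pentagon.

Apply the shoelace formula. First the cross-terms c_i = x_i·y_{i+1} − x_{i+1}·y_i:
  53, 25, 11, 61, 27  ⇒  2A = 177, A = 88.5.
Then Σ (y_i + y_{i+1})·c_i = 120, so ȳ = 120 / (6·88.5) = 40/177.

40/177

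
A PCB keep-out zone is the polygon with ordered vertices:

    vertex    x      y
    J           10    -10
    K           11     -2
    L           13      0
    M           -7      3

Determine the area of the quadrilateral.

J→K: (10)(-2) − (11)(-10) = 90
K→L: (11)(0) − (13)(-2) = 26
L→M: (13)(3) − (-7)(0) = 39
M→J: (-7)(-10) − (10)(3) = 40
Σ = 195
Area = |Σ|/2 = 97.5.

97.5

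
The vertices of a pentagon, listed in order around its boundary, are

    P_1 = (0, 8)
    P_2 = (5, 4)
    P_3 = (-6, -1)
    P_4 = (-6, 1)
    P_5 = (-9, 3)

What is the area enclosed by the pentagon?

Cross-terms: -40, 19, -12, -9, -72  ⇒  Σ = -114
Area = |Σ|/2 = 57.

57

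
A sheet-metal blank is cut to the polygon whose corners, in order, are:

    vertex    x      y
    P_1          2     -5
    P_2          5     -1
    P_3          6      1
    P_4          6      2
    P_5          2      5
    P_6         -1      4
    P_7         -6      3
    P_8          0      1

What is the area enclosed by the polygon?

Σ = (23) + (11) + (6) + (26) + (13) + (21) + (-6) + (-2) = 92
Area = |Σ|/2 = 46.

46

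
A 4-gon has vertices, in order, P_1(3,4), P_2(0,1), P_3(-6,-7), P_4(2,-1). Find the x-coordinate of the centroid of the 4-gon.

-13/30

Apply Gauss's area formula. First the cross-terms c_i = x_i·y_{i+1} − x_{i+1}·y_i:
  3, 6, 20, 11  ⇒  2A = 40, A = 20.
Then Σ (x_i + x_{i+1})·c_i = -52, so x̄ = -52 / (6·20) = -13/30.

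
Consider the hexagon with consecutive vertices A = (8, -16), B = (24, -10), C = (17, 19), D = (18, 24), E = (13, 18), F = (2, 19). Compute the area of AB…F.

517.5

A→B: (8)(-10) − (24)(-16) = 304
B→C: (24)(19) − (17)(-10) = 626
C→D: (17)(24) − (18)(19) = 66
D→E: (18)(18) − (13)(24) = 12
E→F: (13)(19) − (2)(18) = 211
F→A: (2)(-16) − (8)(19) = -184
Σ = 1035
Area = |Σ|/2 = 517.5.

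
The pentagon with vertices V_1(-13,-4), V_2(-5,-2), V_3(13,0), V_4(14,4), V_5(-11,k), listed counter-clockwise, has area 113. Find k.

2

Write out the shoelace sum; only the two edges meeting at V_5 involve k:
2·Area = [(14·k − (-11)·4) + ((-11)·(-4) − (-13)·k)] + 84
       = 27·k + 172 = 226
⇒ k = 2.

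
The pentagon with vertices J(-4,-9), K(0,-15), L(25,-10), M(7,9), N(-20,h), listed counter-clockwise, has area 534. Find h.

The doubled signed area Σ (x_i y_{i+1} − x_{i+1} y_i) is linear in h.
With h=0 it equals 1090; the coefficient of h is 11 (from the two edges through N).
So 11·h + 1090 = 2·534 = 1068 ⇒ h = -2.

-2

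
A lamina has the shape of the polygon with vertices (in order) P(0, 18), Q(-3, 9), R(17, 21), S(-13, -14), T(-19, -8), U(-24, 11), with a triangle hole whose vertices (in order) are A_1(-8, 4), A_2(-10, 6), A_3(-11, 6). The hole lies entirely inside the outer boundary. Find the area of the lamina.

560

Outer boundary:
Apply the surveyor's formula: 2A = Σ (x_i·y_{i+1} − x_{i+1}·y_i), indices taken mod 6.
Cross-terms: 54, -216, 35, -162, -401, -432  ⇒  Σ = -1122
Area = |Σ|/2 = 561.
Hole:
Apply the shoelace formula: 2A = Σ (x_i·y_{i+1} − x_{i+1}·y_i), indices taken mod 3.
A_1→A_2: (-8)(6) − (-10)(4) = -8
A_2→A_3: (-10)(6) − (-11)(6) = 6
A_3→A_1: (-11)(4) − (-8)(6) = 4
Σ = 2
Area = |Σ|/2 = 1.
Net area = 561 − 1 = 560.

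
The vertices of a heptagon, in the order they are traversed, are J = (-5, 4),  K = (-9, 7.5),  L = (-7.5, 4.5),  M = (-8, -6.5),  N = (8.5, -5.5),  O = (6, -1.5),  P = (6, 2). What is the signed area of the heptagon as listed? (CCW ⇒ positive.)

136.75

Σ = (-1.5) + (15.75) + (84.75) + (99.25) + (20.25) + (21) + (34) = 273.5
Signed area = Σ/2 = 136.75 (positive ⇒ counter-clockwise traversal).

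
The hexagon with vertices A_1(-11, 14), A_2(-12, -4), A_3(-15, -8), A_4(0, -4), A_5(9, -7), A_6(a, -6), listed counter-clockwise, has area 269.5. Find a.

The doubled signed area Σ (x_i y_{i+1} − x_{i+1} y_i) is linear in a.
With a=0 it equals 224; the coefficient of a is 21 (from the two edges through A_6).
So 21·a + 224 = 2·269.5 = 539 ⇒ a = 15.

15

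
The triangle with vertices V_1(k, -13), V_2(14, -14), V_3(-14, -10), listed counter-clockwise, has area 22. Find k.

The doubled signed area Σ (x_i y_{i+1} − x_{i+1} y_i) is linear in k.
With k=0 it equals 28; the coefficient of k is -4 (from the two edges through V_1).
So -4·k + 28 = 2·22 = 44 ⇒ k = -4.

-4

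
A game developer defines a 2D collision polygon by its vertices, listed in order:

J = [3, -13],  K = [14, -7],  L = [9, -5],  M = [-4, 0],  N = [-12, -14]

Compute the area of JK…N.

Cross-terms: 161, -7, -20, 56, 198  ⇒  Σ = 388
Area = |Σ|/2 = 194.

194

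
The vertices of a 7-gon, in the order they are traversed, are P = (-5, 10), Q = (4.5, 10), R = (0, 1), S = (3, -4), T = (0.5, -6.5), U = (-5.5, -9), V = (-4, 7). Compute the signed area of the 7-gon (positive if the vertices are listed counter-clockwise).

-115.375

Apply the surveyor's formula: 2A = Σ (x_i·y_{i+1} − x_{i+1}·y_i), indices taken mod 7.
Cross-terms: -95, 4.5, -3, -17.5, -40.25, -74.5, -5  ⇒  Σ = -230.75
Signed area = Σ/2 = -115.375 (negative ⇒ clockwise traversal).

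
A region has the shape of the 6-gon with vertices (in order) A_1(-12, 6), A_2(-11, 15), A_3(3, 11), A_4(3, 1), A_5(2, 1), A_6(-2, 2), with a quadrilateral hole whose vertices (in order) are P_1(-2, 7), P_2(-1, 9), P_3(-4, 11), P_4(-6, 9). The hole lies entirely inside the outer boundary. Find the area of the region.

Outer boundary:
Apply Gauss's area formula: 2A = Σ (x_i·y_{i+1} − x_{i+1}·y_i), indices taken mod 6.
A_1→A_2: (-12)(15) − (-11)(6) = -114
A_2→A_3: (-11)(11) − (3)(15) = -166
A_3→A_4: (3)(1) − (3)(11) = -30
A_4→A_5: (3)(1) − (2)(1) = 1
A_5→A_6: (2)(2) − (-2)(1) = 6
A_6→A_1: (-2)(6) − (-12)(2) = 12
Σ = -291
Area = |Σ|/2 = 145.5.
Hole:
Σ = (-11) + (25) + (30) + (-24) = 20
Area = |Σ|/2 = 10.
Net area = 145.5 − 10 = 135.5.

135.5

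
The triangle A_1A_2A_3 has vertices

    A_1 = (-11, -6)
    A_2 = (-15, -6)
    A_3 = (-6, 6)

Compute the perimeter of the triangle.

|A_1A_2| = √((-4)² + (0)²) = √16 = 4
|A_2A_3| = √((9)² + (12)²) = √225 = 15
|A_3A_1| = √((-5)² + (-12)²) = √169 = 13
Perimeter = 4 + 15 + 13 = 32.

32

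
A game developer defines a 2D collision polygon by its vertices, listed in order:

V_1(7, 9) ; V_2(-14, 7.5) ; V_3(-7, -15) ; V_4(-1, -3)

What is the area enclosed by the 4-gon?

Σ = (178.5) + (262.5) + (6) + (12) = 459
Area = |Σ|/2 = 229.5.

229.5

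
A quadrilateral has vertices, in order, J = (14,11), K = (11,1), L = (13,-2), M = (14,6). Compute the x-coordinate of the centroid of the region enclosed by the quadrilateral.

Apply Gauss's area formula. First the cross-terms c_i = x_i·y_{i+1} − x_{i+1}·y_i:
  -107, -35, 106, 70  ⇒  2A = 34, A = 17.
Then Σ (x_i + x_{i+1})·c_i = 1307, so x̄ = 1307 / (6·17) = 1307/102.

1307/102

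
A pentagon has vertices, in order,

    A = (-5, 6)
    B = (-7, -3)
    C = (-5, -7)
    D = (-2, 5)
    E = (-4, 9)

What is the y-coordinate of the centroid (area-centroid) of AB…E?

Apply the shoelace formula. First the cross-terms c_i = x_i·y_{i+1} − x_{i+1}·y_i:
  57, 34, -39, 2, 21  ⇒  2A = 75, A = 37.5.
Then Σ (y_i + y_{i+1})·c_i = 252, so ȳ = 252 / (6·37.5) = 1.12.

1.12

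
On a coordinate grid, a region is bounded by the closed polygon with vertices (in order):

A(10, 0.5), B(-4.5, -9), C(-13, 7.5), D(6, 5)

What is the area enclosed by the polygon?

Apply the shoelace formula: 2A = Σ (x_i·y_{i+1} − x_{i+1}·y_i), indices taken mod 4.
Σ = (-87.75) + (-150.75) + (-110) + (-47) = -395.5
Area = |Σ|/2 = 197.75.

197.75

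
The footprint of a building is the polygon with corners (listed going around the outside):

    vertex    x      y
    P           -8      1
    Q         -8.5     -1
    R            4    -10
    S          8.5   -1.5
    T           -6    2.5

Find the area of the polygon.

Cross-terms: 16.5, 89, 79, 12.25, 14  ⇒  Σ = 210.75
Area = |Σ|/2 = 105.375.

105.375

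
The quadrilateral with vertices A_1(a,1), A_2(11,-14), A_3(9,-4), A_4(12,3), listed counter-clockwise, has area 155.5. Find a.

-9

The doubled signed area Σ (x_i y_{i+1} − x_{i+1} y_i) is linear in a.
With a=0 it equals 158; the coefficient of a is -17 (from the two edges through A_1).
So -17·a + 158 = 2·155.5 = 311 ⇒ a = -9.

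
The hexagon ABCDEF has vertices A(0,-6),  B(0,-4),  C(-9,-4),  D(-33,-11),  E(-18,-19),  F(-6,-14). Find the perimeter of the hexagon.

|AB| = √((0)² + (2)²) = √4 = 2
|BC| = √((-9)² + (0)²) = √81 = 9
|CD| = √((-24)² + (-7)²) = √625 = 25
|DE| = √((15)² + (-8)²) = √289 = 17
|EF| = √((12)² + (5)²) = √169 = 13
|FA| = √((6)² + (8)²) = √100 = 10
Perimeter = 2 + 9 + 25 + 17 + 13 + 10 = 76.

76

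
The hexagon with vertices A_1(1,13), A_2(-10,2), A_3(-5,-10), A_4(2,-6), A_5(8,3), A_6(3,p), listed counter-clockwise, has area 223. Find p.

10

The doubled signed area Σ (x_i y_{i+1} − x_{i+1} y_i) is linear in p.
With p=0 it equals 376; the coefficient of p is 7 (from the two edges through A_6).
So 7·p + 376 = 2·223 = 446 ⇒ p = 10.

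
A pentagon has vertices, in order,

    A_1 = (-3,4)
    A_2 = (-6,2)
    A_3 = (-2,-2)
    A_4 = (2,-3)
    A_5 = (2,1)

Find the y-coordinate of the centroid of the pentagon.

97/189

Apply Gauss's area formula. First the cross-terms c_i = x_i·y_{i+1} − x_{i+1}·y_i:
  18, 16, 10, 8, 11  ⇒  2A = 63, A = 31.5.
Then Σ (y_i + y_{i+1})·c_i = 97, so ȳ = 97 / (6·31.5) = 97/189.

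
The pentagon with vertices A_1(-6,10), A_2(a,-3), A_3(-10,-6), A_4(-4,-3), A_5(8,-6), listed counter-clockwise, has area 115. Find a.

Write out the shoelace sum; only the two edges meeting at A_2 involve a:
2·Area = [((-6)·(-3) − a·10) + (a·(-6) − (-10)·(-3))] + 98
       = -16·a + 86 = 230
⇒ a = -9.

-9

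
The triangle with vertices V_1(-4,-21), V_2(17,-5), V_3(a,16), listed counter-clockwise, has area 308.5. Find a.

6

The doubled signed area Σ (x_i y_{i+1} − x_{i+1} y_i) is linear in a.
With a=0 it equals 713; the coefficient of a is -16 (from the two edges through V_3).
So -16·a + 713 = 2·308.5 = 617 ⇒ a = 6.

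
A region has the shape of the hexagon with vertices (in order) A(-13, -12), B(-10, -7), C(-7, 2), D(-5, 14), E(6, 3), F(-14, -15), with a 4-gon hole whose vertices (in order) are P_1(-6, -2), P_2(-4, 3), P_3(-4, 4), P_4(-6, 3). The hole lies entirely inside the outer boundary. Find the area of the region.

174

Outer boundary:
Apply the shoelace formula: 2A = Σ (x_i·y_{i+1} − x_{i+1}·y_i), indices taken mod 6.
Σ = (-29) + (-69) + (-88) + (-99) + (-48) + (-27) = -360
Area = |Σ|/2 = 180.
Hole:
Apply the shoelace (surveyor's) formula: 2A = Σ (x_i·y_{i+1} − x_{i+1}·y_i), indices taken mod 4.
Cross-terms: -26, -4, 12, 30  ⇒  Σ = 12
Area = |Σ|/2 = 6.
Net area = 180 − 6 = 174.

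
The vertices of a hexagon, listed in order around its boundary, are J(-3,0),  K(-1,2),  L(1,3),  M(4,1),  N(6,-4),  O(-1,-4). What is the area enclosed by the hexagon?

Apply Gauss's area formula: 2A = Σ (x_i·y_{i+1} − x_{i+1}·y_i), indices taken mod 6.
Σ = (-6) + (-5) + (-11) + (-22) + (-28) + (-12) = -84
Area = |Σ|/2 = 42.

42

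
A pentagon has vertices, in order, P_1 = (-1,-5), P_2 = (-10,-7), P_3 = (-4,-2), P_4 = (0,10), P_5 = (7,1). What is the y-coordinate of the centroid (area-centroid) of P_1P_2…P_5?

Apply Gauss's area formula. First the cross-terms c_i = x_i·y_{i+1} − x_{i+1}·y_i:
  -43, -8, -40, -70, -34  ⇒  2A = -195, A = -97.5.
Then Σ (y_i + y_{i+1})·c_i = -366, so ȳ = -366 / (6·(-97.5)) = 122/195.

122/195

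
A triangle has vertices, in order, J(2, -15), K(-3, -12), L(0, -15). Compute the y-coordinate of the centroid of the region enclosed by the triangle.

Apply Gauss's area formula. First the cross-terms c_i = x_i·y_{i+1} − x_{i+1}·y_i:
  -69, 45, 30  ⇒  2A = 6, A = 3.
Then Σ (y_i + y_{i+1})·c_i = -252, so ȳ = -252 / (6·3) = -14.

-14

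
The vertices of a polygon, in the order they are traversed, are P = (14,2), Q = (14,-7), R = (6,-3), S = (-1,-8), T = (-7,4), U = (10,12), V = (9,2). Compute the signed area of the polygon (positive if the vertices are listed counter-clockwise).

-229.5

Σ = (-126) + (0) + (-51) + (-60) + (-124) + (-88) + (-10) = -459
Signed area = Σ/2 = -229.5 (negative ⇒ clockwise traversal).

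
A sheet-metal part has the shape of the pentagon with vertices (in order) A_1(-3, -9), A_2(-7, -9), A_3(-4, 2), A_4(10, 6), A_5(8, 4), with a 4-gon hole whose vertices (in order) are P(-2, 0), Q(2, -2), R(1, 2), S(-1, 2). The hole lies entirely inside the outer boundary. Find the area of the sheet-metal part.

90

Outer boundary:
Apply the shoelace (surveyor's) formula: 2A = Σ (x_i·y_{i+1} − x_{i+1}·y_i), indices taken mod 5.
A_1→A_2: (-3)(-9) − (-7)(-9) = -36
A_2→A_3: (-7)(2) − (-4)(-9) = -50
A_3→A_4: (-4)(6) − (10)(2) = -44
A_4→A_5: (10)(4) − (8)(6) = -8
A_5→A_1: (8)(-9) − (-3)(4) = -60
Σ = -198
Area = |Σ|/2 = 99.
Hole:
Cross-terms: 4, 6, 4, 4  ⇒  Σ = 18
Area = |Σ|/2 = 9.
Net area = 99 − 9 = 90.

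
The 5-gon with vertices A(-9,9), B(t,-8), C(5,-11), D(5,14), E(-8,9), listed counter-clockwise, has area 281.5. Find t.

The doubled signed area Σ (x_i y_{i+1} − x_{i+1} y_i) is linear in t.
With t=0 it equals 403; the coefficient of t is -20 (from the two edges through B).
So -20·t + 403 = 2·281.5 = 563 ⇒ t = -8.

-8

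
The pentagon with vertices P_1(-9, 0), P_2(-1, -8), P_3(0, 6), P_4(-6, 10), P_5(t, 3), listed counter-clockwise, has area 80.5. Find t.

Write out the shoelace sum; only the two edges meeting at P_5 involve t:
2·Area = [((-6)·3 − t·10) + (t·0 − (-9)·3)] + 102
       = -10·t + 111 = 161
⇒ t = -5.

-5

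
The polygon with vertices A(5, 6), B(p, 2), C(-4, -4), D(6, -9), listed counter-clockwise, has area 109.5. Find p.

-6

The doubled signed area Σ (x_i y_{i+1} − x_{i+1} y_i) is linear in p.
With p=0 it equals 159; the coefficient of p is -10 (from the two edges through B).
So -10·p + 159 = 2·109.5 = 219 ⇒ p = -6.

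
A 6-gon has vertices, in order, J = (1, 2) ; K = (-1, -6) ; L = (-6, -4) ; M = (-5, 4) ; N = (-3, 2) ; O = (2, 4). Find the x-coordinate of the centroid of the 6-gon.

-118/47

Apply the surveyor's formula. First the cross-terms c_i = x_i·y_{i+1} − x_{i+1}·y_i:
  -4, -32, -44, 2, -16, 0  ⇒  2A = -94, A = -47.
Then Σ (x_i + x_{i+1})·c_i = 708, so x̄ = 708 / (6·(-47)) = -118/47.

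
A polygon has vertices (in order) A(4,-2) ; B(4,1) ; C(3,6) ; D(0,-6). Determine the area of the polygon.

Apply the shoelace formula: 2A = Σ (x_i·y_{i+1} − x_{i+1}·y_i), indices taken mod 4.
Σ = (12) + (21) + (-18) + (24) = 39
Area = |Σ|/2 = 19.5.

19.5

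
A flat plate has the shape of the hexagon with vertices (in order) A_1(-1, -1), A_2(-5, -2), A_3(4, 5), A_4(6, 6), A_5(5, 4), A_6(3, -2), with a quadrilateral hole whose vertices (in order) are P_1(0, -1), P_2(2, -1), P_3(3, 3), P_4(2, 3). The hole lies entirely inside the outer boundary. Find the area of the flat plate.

23.5

Outer boundary:
A_1→A_2: (-1)(-2) − (-5)(-1) = -3
A_2→A_3: (-5)(5) − (4)(-2) = -17
A_3→A_4: (4)(6) − (6)(5) = -6
A_4→A_5: (6)(4) − (5)(6) = -6
A_5→A_6: (5)(-2) − (3)(4) = -22
A_6→A_1: (3)(-1) − (-1)(-2) = -5
Σ = -59
Area = |Σ|/2 = 29.5.
Hole:
P_1→P_2: (0)(-1) − (2)(-1) = 2
P_2→P_3: (2)(3) − (3)(-1) = 9
P_3→P_4: (3)(3) − (2)(3) = 3
P_4→P_1: (2)(-1) − (0)(3) = -2
Σ = 12
Area = |Σ|/2 = 6.
Net area = 29.5 − 6 = 23.5.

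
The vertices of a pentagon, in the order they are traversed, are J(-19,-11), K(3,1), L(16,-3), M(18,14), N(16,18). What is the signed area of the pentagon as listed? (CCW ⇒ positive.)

266.5

Apply the shoelace formula: 2A = Σ (x_i·y_{i+1} − x_{i+1}·y_i), indices taken mod 5.
Σ = (14) + (-25) + (278) + (100) + (166) = 533
Signed area = Σ/2 = 266.5 (positive ⇒ counter-clockwise traversal).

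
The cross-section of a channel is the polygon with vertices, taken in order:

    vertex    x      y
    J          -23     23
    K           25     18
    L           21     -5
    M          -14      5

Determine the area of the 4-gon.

Apply the shoelace formula: 2A = Σ (x_i·y_{i+1} − x_{i+1}·y_i), indices taken mod 4.
J→K: (-23)(18) − (25)(23) = -989
K→L: (25)(-5) − (21)(18) = -503
L→M: (21)(5) − (-14)(-5) = 35
M→J: (-14)(23) − (-23)(5) = -207
Σ = -1664
Area = |Σ|/2 = 832.

832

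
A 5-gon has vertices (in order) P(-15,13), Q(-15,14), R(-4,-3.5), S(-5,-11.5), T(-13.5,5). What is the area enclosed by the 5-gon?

Apply Gauss's area formula: 2A = Σ (x_i·y_{i+1} − x_{i+1}·y_i), indices taken mod 5.
P→Q: (-15)(14) − (-15)(13) = -15
Q→R: (-15)(-3.5) − (-4)(14) = 108.5
R→S: (-4)(-11.5) − (-5)(-3.5) = 28.5
S→T: (-5)(5) − (-13.5)(-11.5) = -180.25
T→P: (-13.5)(13) − (-15)(5) = -100.5
Σ = -158.75
Area = |Σ|/2 = 79.375.

79.375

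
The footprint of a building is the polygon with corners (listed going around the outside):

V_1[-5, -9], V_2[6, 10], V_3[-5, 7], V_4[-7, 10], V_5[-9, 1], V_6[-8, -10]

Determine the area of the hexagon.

149

Apply the shoelace (surveyor's) formula: 2A = Σ (x_i·y_{i+1} − x_{i+1}·y_i), indices taken mod 6.
Σ = (4) + (92) + (-1) + (83) + (98) + (22) = 298
Area = |Σ|/2 = 149.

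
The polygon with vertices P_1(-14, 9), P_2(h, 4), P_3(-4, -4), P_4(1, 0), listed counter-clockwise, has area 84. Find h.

-15

The doubled signed area Σ (x_i y_{i+1} − x_{i+1} y_i) is linear in h.
With h=0 it equals -27; the coefficient of h is -13 (from the two edges through P_2).
So -13·h + -27 = 2·84 = 168 ⇒ h = -15.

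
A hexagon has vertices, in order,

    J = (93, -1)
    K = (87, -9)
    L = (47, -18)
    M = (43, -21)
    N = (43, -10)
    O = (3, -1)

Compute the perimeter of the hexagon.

198

|JK| = √((-6)² + (-8)²) = √100 = 10
|KL| = √((-40)² + (-9)²) = √1681 = 41
|LM| = √((-4)² + (-3)²) = √25 = 5
|MN| = √((0)² + (11)²) = √121 = 11
|NO| = √((-40)² + (9)²) = √1681 = 41
|OJ| = √((90)² + (0)²) = √8100 = 90
Perimeter = 10 + 41 + 5 + 11 + 41 + 90 = 198.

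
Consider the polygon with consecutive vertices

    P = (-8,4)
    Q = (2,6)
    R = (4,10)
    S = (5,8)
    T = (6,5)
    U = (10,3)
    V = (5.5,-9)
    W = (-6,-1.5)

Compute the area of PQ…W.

Cross-terms: -56, -4, -18, -23, -32, -106.5, -62.25, -36  ⇒  Σ = -337.75
Area = |Σ|/2 = 168.875.

168.875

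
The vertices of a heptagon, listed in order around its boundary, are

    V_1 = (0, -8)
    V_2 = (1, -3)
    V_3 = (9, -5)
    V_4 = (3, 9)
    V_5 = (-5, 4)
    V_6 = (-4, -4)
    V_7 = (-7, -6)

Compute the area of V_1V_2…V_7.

V_1→V_2: (0)(-3) − (1)(-8) = 8
V_2→V_3: (1)(-5) − (9)(-3) = 22
V_3→V_4: (9)(9) − (3)(-5) = 96
V_4→V_5: (3)(4) − (-5)(9) = 57
V_5→V_6: (-5)(-4) − (-4)(4) = 36
V_6→V_7: (-4)(-6) − (-7)(-4) = -4
V_7→V_1: (-7)(-8) − (0)(-6) = 56
Σ = 271
Area = |Σ|/2 = 135.5.

135.5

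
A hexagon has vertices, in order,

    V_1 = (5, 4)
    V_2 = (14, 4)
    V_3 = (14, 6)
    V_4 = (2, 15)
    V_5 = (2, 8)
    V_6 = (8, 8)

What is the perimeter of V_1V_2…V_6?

44

|V_1V_2| = √((9)² + (0)²) = √81 = 9
|V_2V_3| = √((0)² + (2)²) = √4 = 2
|V_3V_4| = √((-12)² + (9)²) = √225 = 15
|V_4V_5| = √((0)² + (-7)²) = √49 = 7
|V_5V_6| = √((6)² + (0)²) = √36 = 6
|V_6V_1| = √((-3)² + (-4)²) = √25 = 5
Perimeter = 9 + 2 + 15 + 7 + 6 + 5 = 44.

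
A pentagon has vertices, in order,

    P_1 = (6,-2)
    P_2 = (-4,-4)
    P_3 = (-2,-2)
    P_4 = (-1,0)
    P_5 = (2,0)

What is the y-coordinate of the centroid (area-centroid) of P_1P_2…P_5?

Apply the surveyor's formula. First the cross-terms c_i = x_i·y_{i+1} − x_{i+1}·y_i:
  -32, 0, -2, 0, -4  ⇒  2A = -38, A = -19.
Then Σ (y_i + y_{i+1})·c_i = 204, so ȳ = 204 / (6·(-19)) = -34/19.

-34/19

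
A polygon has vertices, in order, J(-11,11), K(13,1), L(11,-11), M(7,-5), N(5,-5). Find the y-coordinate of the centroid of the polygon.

Apply the shoelace formula. First the cross-terms c_i = x_i·y_{i+1} − x_{i+1}·y_i:
  -154, -154, 22, -10, 0  ⇒  2A = -296, A = -148.
Then Σ (y_i + y_{i+1})·c_i = -560, so ȳ = -560 / (6·(-148)) = 70/111.

70/111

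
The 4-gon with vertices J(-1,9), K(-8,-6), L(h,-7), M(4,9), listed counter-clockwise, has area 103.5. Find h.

0

Write out the shoelace sum; only the two edges meeting at L involve h:
2·Area = [((-8)·(-7) − h·(-6)) + (h·9 − 4·(-7))] + 123
       = 15·h + 207 = 207
⇒ h = 0.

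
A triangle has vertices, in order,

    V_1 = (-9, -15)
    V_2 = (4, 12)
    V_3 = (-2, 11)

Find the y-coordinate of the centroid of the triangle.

8/3

Apply Gauss's area formula. First the cross-terms c_i = x_i·y_{i+1} − x_{i+1}·y_i:
  -48, 68, 129  ⇒  2A = 149, A = 74.5.
Then Σ (y_i + y_{i+1})·c_i = 1192, so ȳ = 1192 / (6·74.5) = 8/3.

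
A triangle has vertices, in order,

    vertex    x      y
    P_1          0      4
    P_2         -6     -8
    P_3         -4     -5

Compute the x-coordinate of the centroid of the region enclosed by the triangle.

Apply the shoelace formula. First the cross-terms c_i = x_i·y_{i+1} − x_{i+1}·y_i:
  24, -2, -16  ⇒  2A = 6, A = 3.
Then Σ (x_i + x_{i+1})·c_i = -60, so x̄ = -60 / (6·3) = -10/3.

-10/3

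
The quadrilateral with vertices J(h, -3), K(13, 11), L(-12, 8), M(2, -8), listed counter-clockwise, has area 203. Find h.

3

Write out the shoelace sum; only the two edges meeting at J involve h:
2·Area = [(2·(-3) − h·(-8)) + (h·11 − 13·(-3))] + 316
       = 19·h + 349 = 406
⇒ h = 3.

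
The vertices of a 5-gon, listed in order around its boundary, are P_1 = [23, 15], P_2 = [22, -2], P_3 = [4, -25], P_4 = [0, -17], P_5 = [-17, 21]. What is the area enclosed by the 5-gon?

Apply the shoelace formula: 2A = Σ (x_i·y_{i+1} − x_{i+1}·y_i), indices taken mod 5.
Σ = (-376) + (-542) + (-68) + (-289) + (-738) = -2013
Area = |Σ|/2 = 1006.5.

1006.5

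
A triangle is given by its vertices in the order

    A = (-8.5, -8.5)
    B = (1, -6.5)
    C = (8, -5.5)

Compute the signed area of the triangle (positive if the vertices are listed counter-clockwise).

Apply Gauss's area formula: 2A = Σ (x_i·y_{i+1} − x_{i+1}·y_i), indices taken mod 3.
A→B: (-8.5)(-6.5) − (1)(-8.5) = 63.75
B→C: (1)(-5.5) − (8)(-6.5) = 46.5
C→A: (8)(-8.5) − (-8.5)(-5.5) = -114.75
Σ = -4.5
Signed area = Σ/2 = -2.25 (negative ⇒ clockwise traversal).

-2.25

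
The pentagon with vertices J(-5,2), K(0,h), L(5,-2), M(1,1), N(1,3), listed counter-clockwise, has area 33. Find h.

-4

Write out the shoelace sum; only the two edges meeting at K involve h:
2·Area = [((-5)·h − 0·2) + (0·(-2) − 5·h)] + 26
       = -10·h + 26 = 66
⇒ h = -4.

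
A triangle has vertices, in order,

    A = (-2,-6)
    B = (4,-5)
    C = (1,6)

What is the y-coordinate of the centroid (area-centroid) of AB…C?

Apply the surveyor's formula. First the cross-terms c_i = x_i·y_{i+1} − x_{i+1}·y_i:
  34, 29, 6  ⇒  2A = 69, A = 34.5.
Then Σ (y_i + y_{i+1})·c_i = -345, so ȳ = -345 / (6·34.5) = -5/3.

-5/3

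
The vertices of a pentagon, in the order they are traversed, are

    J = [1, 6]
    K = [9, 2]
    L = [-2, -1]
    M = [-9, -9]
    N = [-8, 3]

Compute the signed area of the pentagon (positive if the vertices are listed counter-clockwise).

J→K: (1)(2) − (9)(6) = -52
K→L: (9)(-1) − (-2)(2) = -5
L→M: (-2)(-9) − (-9)(-1) = 9
M→N: (-9)(3) − (-8)(-9) = -99
N→J: (-8)(6) − (1)(3) = -51
Σ = -198
Signed area = Σ/2 = -99 (negative ⇒ clockwise traversal).

-99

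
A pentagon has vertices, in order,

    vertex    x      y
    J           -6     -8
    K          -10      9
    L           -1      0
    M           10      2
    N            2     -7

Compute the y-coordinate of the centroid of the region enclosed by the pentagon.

-169/111

Apply the shoelace (surveyor's) formula. First the cross-terms c_i = x_i·y_{i+1} − x_{i+1}·y_i:
  -134, 9, -2, -74, -58  ⇒  2A = -259, A = -129.5.
Then Σ (y_i + y_{i+1})·c_i = 1183, so ȳ = 1183 / (6·(-129.5)) = -169/111.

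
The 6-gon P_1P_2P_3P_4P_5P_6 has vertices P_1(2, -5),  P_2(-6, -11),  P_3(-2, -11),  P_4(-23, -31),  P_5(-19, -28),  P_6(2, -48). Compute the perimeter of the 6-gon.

|P_1P_2| = √((-8)² + (-6)²) = √100 = 10
|P_2P_3| = √((4)² + (0)²) = √16 = 4
|P_3P_4| = √((-21)² + (-20)²) = √841 = 29
|P_4P_5| = √((4)² + (3)²) = √25 = 5
|P_5P_6| = √((21)² + (-20)²) = √841 = 29
|P_6P_1| = √((0)² + (43)²) = √1849 = 43
Perimeter = 10 + 4 + 29 + 5 + 29 + 43 = 120.

120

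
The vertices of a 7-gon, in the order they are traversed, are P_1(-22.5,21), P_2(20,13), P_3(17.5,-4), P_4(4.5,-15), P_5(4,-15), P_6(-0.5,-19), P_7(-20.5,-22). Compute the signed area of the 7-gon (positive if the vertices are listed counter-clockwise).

Apply the shoelace (surveyor's) formula: 2A = Σ (x_i·y_{i+1} − x_{i+1}·y_i), indices taken mod 7.
Σ = (-712.5) + (-307.5) + (-244.5) + (-7.5) + (-83.5) + (-378.5) + (-925.5) = -2659.5
Signed area = Σ/2 = -1329.75 (negative ⇒ clockwise traversal).

-1329.75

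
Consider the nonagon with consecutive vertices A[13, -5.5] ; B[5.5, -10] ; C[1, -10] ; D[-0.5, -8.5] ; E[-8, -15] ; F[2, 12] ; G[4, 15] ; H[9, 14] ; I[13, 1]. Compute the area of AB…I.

319.625

Apply the surveyor's formula: 2A = Σ (x_i·y_{i+1} − x_{i+1}·y_i), indices taken mod 9.
Σ = (-99.75) + (-45) + (-13.5) + (-60.5) + (-66) + (-18) + (-79) + (-173) + (-84.5) = -639.25
Area = |Σ|/2 = 319.625.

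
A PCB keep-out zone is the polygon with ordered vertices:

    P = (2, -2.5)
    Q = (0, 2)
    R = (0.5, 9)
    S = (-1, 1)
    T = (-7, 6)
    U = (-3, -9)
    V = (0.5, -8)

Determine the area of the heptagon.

Apply the surveyor's formula: 2A = Σ (x_i·y_{i+1} − x_{i+1}·y_i), indices taken mod 7.
P→Q: (2)(2) − (0)(-2.5) = 4
Q→R: (0)(9) − (0.5)(2) = -1
R→S: (0.5)(1) − (-1)(9) = 9.5
S→T: (-1)(6) − (-7)(1) = 1
T→U: (-7)(-9) − (-3)(6) = 81
U→V: (-3)(-8) − (0.5)(-9) = 28.5
V→P: (0.5)(-2.5) − (2)(-8) = 14.75
Σ = 137.75
Area = |Σ|/2 = 68.875.

68.875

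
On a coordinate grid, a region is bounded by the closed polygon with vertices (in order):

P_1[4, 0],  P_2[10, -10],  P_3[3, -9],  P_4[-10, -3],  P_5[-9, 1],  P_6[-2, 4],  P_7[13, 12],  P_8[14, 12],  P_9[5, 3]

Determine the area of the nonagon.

Apply the shoelace formula: 2A = Σ (x_i·y_{i+1} − x_{i+1}·y_i), indices taken mod 9.
Σ = (-40) + (-60) + (-99) + (-37) + (-34) + (-76) + (-12) + (-18) + (-12) = -388
Area = |Σ|/2 = 194.

194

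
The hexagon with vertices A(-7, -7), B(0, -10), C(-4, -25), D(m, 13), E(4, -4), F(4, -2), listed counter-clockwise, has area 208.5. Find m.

The doubled signed area Σ (x_i y_{i+1} − x_{i+1} y_i) is linear in m.
With m=0 it equals -108; the coefficient of m is 21 (from the two edges through D).
So 21·m + -108 = 2·208.5 = 417 ⇒ m = 25.

25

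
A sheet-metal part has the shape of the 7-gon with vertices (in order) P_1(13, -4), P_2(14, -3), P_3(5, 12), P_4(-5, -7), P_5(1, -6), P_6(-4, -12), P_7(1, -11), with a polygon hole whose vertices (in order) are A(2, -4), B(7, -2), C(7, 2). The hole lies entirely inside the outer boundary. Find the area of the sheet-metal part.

200.5

Outer boundary:
Apply Gauss's area formula: 2A = Σ (x_i·y_{i+1} − x_{i+1}·y_i), indices taken mod 7.
Cross-terms: 17, 183, 25, 37, -36, 56, 139  ⇒  Σ = 421
Area = |Σ|/2 = 210.5.
Hole:
Cross-terms: 24, 28, -32  ⇒  Σ = 20
Area = |Σ|/2 = 10.
Net area = 210.5 − 10 = 200.5.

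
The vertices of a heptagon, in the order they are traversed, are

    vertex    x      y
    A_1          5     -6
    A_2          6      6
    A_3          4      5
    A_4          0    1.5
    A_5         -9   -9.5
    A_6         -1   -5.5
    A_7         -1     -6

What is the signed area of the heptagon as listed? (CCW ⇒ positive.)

84

Apply the shoelace (surveyor's) formula: 2A = Σ (x_i·y_{i+1} − x_{i+1}·y_i), indices taken mod 7.
Cross-terms: 66, 6, 6, 13.5, 40, 0.5, 36  ⇒  Σ = 168
Signed area = Σ/2 = 84 (positive ⇒ counter-clockwise traversal).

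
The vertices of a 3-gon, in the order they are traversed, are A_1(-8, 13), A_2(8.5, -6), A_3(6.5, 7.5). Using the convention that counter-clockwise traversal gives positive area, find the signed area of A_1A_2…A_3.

A_1→A_2: (-8)(-6) − (8.5)(13) = -62.5
A_2→A_3: (8.5)(7.5) − (6.5)(-6) = 102.75
A_3→A_1: (6.5)(13) − (-8)(7.5) = 144.5
Σ = 184.75
Signed area = Σ/2 = 92.375 (positive ⇒ counter-clockwise traversal).

92.375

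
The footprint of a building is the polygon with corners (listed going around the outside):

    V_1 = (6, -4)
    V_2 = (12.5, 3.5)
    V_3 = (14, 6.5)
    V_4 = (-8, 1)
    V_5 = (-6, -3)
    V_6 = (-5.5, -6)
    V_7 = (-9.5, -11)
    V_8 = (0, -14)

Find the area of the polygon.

Apply the shoelace (surveyor's) formula: 2A = Σ (x_i·y_{i+1} − x_{i+1}·y_i), indices taken mod 8.
V_1→V_2: (6)(3.5) − (12.5)(-4) = 71
V_2→V_3: (12.5)(6.5) − (14)(3.5) = 32.25
V_3→V_4: (14)(1) − (-8)(6.5) = 66
V_4→V_5: (-8)(-3) − (-6)(1) = 30
V_5→V_6: (-6)(-6) − (-5.5)(-3) = 19.5
V_6→V_7: (-5.5)(-11) − (-9.5)(-6) = 3.5
V_7→V_8: (-9.5)(-14) − (0)(-11) = 133
V_8→V_1: (0)(-4) − (6)(-14) = 84
Σ = 439.25
Area = |Σ|/2 = 219.625.

219.625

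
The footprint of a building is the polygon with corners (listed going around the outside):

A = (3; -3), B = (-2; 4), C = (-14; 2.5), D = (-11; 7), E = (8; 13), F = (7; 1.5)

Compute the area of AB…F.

Apply the shoelace formula: 2A = Σ (x_i·y_{i+1} − x_{i+1}·y_i), indices taken mod 6.
Cross-terms: 6, 51, -70.5, -199, -79, -25.5  ⇒  Σ = -317
Area = |Σ|/2 = 158.5.

158.5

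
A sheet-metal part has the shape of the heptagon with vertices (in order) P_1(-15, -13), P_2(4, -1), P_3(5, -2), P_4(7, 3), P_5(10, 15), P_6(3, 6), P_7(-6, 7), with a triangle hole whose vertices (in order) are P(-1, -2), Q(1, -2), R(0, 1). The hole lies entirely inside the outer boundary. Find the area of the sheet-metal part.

Outer boundary:
Apply the shoelace (surveyor's) formula: 2A = Σ (x_i·y_{i+1} − x_{i+1}·y_i), indices taken mod 7.
Σ = (67) + (-3) + (29) + (75) + (15) + (57) + (183) = 423
Area = |Σ|/2 = 211.5.
Hole:
Apply the shoelace (surveyor's) formula: 2A = Σ (x_i·y_{i+1} − x_{i+1}·y_i), indices taken mod 3.
Σ = (4) + (1) + (1) = 6
Area = |Σ|/2 = 3.
Net area = 211.5 − 3 = 208.5.

208.5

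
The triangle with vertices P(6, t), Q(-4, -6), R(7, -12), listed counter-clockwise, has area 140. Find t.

Write out the shoelace sum; only the two edges meeting at P involve t:
2·Area = [(7·t − 6·(-12)) + (6·(-6) − (-4)·t)] + 90
       = 11·t + 126 = 280
⇒ t = 14.

14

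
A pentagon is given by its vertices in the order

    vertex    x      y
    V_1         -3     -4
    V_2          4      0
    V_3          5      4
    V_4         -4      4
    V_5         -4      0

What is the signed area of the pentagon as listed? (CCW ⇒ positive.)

Apply the shoelace formula: 2A = Σ (x_i·y_{i+1} − x_{i+1}·y_i), indices taken mod 5.
Σ = (16) + (16) + (36) + (16) + (16) = 100
Signed area = Σ/2 = 50 (positive ⇒ counter-clockwise traversal).

50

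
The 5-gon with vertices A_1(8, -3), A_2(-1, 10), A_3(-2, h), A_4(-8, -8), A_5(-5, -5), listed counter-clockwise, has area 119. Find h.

The doubled signed area Σ (x_i y_{i+1} − x_{i+1} y_i) is linear in h.
With h=0 it equals 168; the coefficient of h is 7 (from the two edges through A_3).
So 7·h + 168 = 2·119 = 238 ⇒ h = 10.

10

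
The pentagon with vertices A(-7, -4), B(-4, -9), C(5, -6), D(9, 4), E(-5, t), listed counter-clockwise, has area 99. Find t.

-2

The doubled signed area Σ (x_i y_{i+1} − x_{i+1} y_i) is linear in t.
With t=0 it equals 230; the coefficient of t is 16 (from the two edges through E).
So 16·t + 230 = 2·99 = 198 ⇒ t = -2.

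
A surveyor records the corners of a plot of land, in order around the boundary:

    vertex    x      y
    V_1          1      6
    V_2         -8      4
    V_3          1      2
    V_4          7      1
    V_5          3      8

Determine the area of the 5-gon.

41

Apply Gauss's area formula: 2A = Σ (x_i·y_{i+1} − x_{i+1}·y_i), indices taken mod 5.
Σ = (52) + (-20) + (-13) + (53) + (10) = 82
Area = |Σ|/2 = 41.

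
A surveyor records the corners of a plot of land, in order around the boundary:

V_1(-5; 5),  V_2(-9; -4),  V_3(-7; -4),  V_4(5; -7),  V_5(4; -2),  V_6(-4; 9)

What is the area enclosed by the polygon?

Apply the shoelace (surveyor's) formula: 2A = Σ (x_i·y_{i+1} − x_{i+1}·y_i), indices taken mod 6.
V_1→V_2: (-5)(-4) − (-9)(5) = 65
V_2→V_3: (-9)(-4) − (-7)(-4) = 8
V_3→V_4: (-7)(-7) − (5)(-4) = 69
V_4→V_5: (5)(-2) − (4)(-7) = 18
V_5→V_6: (4)(9) − (-4)(-2) = 28
V_6→V_1: (-4)(5) − (-5)(9) = 25
Σ = 213
Area = |Σ|/2 = 106.5.

106.5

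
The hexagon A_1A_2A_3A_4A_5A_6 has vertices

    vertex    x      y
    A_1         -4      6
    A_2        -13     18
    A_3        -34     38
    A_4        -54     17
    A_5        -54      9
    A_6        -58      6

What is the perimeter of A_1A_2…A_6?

|A_1A_2| = √((-9)² + (12)²) = √225 = 15
|A_2A_3| = √((-21)² + (20)²) = √841 = 29
|A_3A_4| = √((-20)² + (-21)²) = √841 = 29
|A_4A_5| = √((0)² + (-8)²) = √64 = 8
|A_5A_6| = √((-4)² + (-3)²) = √25 = 5
|A_6A_1| = √((54)² + (0)²) = √2916 = 54
Perimeter = 15 + 29 + 29 + 8 + 5 + 54 = 140.

140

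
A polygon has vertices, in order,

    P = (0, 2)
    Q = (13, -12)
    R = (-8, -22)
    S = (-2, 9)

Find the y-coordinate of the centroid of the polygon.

Apply Gauss's area formula. First the cross-terms c_i = x_i·y_{i+1} − x_{i+1}·y_i:
  -26, -382, -116, -4  ⇒  2A = -528, A = -264.
Then Σ (y_i + y_{i+1})·c_i = 14712, so ȳ = 14712 / (6·(-264)) = -613/66.

-613/66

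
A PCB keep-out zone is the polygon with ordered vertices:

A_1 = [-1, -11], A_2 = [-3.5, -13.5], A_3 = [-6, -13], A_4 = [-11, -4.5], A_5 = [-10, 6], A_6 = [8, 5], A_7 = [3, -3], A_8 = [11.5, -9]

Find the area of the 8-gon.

Cross-terms: -25, -35.5, -116, -111, -98, -39, 7.5, -135.5  ⇒  Σ = -552.5
Area = |Σ|/2 = 276.25.

276.25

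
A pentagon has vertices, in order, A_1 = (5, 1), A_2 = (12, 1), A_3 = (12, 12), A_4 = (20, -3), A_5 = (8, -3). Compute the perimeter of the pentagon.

|A_1A_2| = √((7)² + (0)²) = √49 = 7
|A_2A_3| = √((0)² + (11)²) = √121 = 11
|A_3A_4| = √((8)² + (-15)²) = √289 = 17
|A_4A_5| = √((-12)² + (0)²) = √144 = 12
|A_5A_1| = √((-3)² + (4)²) = √25 = 5
Perimeter = 7 + 11 + 17 + 12 + 5 = 52.

52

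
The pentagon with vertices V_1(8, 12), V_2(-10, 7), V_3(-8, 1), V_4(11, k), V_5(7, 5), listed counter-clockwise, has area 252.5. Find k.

The doubled signed area Σ (x_i y_{i+1} − x_{i+1} y_i) is linear in k.
With k=0 it equals 310; the coefficient of k is -15 (from the two edges through V_4).
So -15·k + 310 = 2·252.5 = 505 ⇒ k = -13.

-13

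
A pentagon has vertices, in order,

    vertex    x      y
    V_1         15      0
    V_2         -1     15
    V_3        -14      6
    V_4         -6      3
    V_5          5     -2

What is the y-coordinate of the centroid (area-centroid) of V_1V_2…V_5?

419/75

Apply the surveyor's formula. First the cross-terms c_i = x_i·y_{i+1} − x_{i+1}·y_i:
  225, 204, -6, -3, 30  ⇒  2A = 450, A = 225.
Then Σ (y_i + y_{i+1})·c_i = 7542, so ȳ = 7542 / (6·225) = 419/75.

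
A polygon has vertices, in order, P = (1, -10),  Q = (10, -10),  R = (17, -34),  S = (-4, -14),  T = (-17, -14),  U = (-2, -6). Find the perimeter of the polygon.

98

|PQ| = √((9)² + (0)²) = √81 = 9
|QR| = √((7)² + (-24)²) = √625 = 25
|RS| = √((-21)² + (20)²) = √841 = 29
|ST| = √((-13)² + (0)²) = √169 = 13
|TU| = √((15)² + (8)²) = √289 = 17
|UP| = √((3)² + (-4)²) = √25 = 5
Perimeter = 9 + 25 + 29 + 13 + 17 + 5 = 98.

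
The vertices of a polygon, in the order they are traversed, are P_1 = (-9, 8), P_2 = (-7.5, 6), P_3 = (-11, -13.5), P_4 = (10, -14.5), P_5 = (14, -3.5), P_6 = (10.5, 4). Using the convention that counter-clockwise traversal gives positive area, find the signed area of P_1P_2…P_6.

Σ = (6) + (167.25) + (294.5) + (168) + (92.75) + (120) = 848.5
Signed area = Σ/2 = 424.25 (positive ⇒ counter-clockwise traversal).

424.25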